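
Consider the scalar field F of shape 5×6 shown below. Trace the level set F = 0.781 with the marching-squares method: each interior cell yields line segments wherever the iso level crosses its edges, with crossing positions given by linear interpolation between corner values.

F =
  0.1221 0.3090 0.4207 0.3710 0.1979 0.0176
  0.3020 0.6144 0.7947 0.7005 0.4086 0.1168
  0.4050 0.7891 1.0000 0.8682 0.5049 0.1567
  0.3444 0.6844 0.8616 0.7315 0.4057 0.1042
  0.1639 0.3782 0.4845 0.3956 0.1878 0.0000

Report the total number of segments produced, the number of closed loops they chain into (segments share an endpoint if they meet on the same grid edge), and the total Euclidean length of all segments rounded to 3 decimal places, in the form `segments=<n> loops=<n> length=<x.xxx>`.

cell (0,1): code 0100 → (0.963,2.000)–(1.000,1.924)
cell (0,2): code 1000 → (1.000,2.145)–(0.963,2.000)
cell (1,0): code 0100 → (1.954,1.000)–(2.000,0.979)
cell (1,1): code 1110 → (1.000,1.924)–(1.954,1.000)
cell (1,2): code 1101 → (1.480,3.000)–(1.000,2.145)
cell (1,3): code 1000 → (2.000,3.240)–(1.480,3.000)
cell (2,0): code 0010 → (2.000,0.979)–(2.077,1.000)
cell (2,1): code 0111 → (2.077,1.000)–(3.000,1.545)
cell (2,2): code 1011 → (3.000,2.620)–(2.638,3.000)
cell (2,3): code 0001 → (2.638,3.000)–(2.000,3.240)
cell (3,1): code 0010 → (3.000,1.545)–(3.214,2.000)
cell (3,2): code 0001 → (3.214,2.000)–(3.000,2.620)
total: 12 segments, chained into 1 closed loop(s), length Σ = 6.682554

segments=12 loops=1 length=6.683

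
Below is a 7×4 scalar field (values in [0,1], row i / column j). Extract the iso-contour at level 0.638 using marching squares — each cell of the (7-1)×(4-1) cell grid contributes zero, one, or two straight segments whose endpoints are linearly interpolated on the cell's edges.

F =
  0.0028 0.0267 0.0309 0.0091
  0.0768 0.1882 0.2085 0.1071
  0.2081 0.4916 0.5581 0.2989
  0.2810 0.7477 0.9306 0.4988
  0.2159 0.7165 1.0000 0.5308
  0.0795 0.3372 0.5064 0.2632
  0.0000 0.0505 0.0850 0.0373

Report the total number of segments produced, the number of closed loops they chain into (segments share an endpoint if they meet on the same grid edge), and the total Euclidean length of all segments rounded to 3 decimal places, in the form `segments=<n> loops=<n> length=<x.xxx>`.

cell (2,0): code 0100 → (2.572,1.000)–(3.000,0.765)
cell (2,1): code 1100 → (2.214,2.000)–(2.572,1.000)
cell (2,2): code 1000 → (3.000,2.678)–(2.214,2.000)
cell (3,0): code 0110 → (3.000,0.765)–(4.000,0.843)
cell (3,2): code 1001 → (4.000,2.772)–(3.000,2.678)
cell (4,0): code 0010 → (4.000,0.843)–(4.207,1.000)
cell (4,1): code 0011 → (4.207,1.000)–(4.733,2.000)
cell (4,2): code 0001 → (4.733,2.000)–(4.000,2.772)
total: 8 segments, chained into 1 closed loop(s), length Σ = 7.049557

segments=8 loops=1 length=7.050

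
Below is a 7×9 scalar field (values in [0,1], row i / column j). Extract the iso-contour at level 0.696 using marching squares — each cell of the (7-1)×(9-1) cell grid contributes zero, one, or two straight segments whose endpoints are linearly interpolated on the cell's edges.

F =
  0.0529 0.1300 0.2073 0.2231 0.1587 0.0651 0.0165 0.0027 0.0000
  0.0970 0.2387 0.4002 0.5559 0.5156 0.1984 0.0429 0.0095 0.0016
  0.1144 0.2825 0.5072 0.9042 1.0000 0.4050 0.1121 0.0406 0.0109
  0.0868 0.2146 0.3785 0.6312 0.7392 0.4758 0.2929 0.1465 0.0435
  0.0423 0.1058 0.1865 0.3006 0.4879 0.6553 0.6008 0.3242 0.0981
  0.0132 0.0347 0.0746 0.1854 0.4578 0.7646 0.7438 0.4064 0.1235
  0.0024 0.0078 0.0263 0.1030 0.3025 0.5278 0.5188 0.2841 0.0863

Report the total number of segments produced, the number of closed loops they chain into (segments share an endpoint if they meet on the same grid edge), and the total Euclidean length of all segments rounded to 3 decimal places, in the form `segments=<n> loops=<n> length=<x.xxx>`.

cell (1,2): code 0100 → (1.402,3.000)–(2.000,2.476)
cell (1,3): code 1100 → (1.372,4.000)–(1.402,3.000)
cell (1,4): code 1000 → (2.000,4.511)–(1.372,4.000)
cell (2,2): code 0010 → (2.000,2.476)–(2.763,3.000)
cell (2,3): code 0111 → (2.763,3.000)–(3.000,3.600)
cell (2,4): code 1001 → (3.000,4.164)–(2.000,4.511)
cell (3,3): code 0010 → (3.000,3.600)–(3.172,4.000)
cell (3,4): code 0001 → (3.172,4.000)–(3.000,4.164)
cell (4,4): code 0100 → (4.372,5.000)–(5.000,4.776)
cell (4,5): code 1100 → (4.666,6.000)–(4.372,5.000)
cell (4,6): code 1000 → (5.000,6.142)–(4.666,6.000)
cell (5,4): code 0010 → (5.000,4.776)–(5.290,5.000)
cell (5,5): code 0011 → (5.290,5.000)–(5.212,6.000)
cell (5,6): code 0001 → (5.212,6.000)–(5.000,6.142)
total: 14 segments, chained into 2 closed loop(s), length Σ = 9.602881

segments=14 loops=2 length=9.603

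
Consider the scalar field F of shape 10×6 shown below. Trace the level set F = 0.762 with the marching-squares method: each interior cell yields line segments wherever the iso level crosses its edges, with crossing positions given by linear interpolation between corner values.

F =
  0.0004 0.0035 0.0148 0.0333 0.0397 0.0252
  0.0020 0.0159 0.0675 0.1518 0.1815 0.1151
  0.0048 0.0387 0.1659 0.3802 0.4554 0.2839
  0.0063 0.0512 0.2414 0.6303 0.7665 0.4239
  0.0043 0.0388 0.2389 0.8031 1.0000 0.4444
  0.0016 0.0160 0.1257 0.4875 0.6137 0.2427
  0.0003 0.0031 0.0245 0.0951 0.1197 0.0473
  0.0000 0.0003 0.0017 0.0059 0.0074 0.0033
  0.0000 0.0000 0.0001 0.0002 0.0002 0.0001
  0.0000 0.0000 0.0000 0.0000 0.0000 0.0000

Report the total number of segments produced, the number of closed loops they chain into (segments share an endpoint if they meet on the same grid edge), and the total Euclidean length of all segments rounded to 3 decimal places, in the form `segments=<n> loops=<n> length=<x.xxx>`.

segments=8 loops=1 length=4.630

cell (2,3): code 0100 → (2.986,4.000)–(3.000,3.967)
cell (2,4): code 1000 → (3.000,4.013)–(2.986,4.000)
cell (3,2): code 0100 → (3.762,3.000)–(4.000,2.927)
cell (3,3): code 1110 → (3.000,3.967)–(3.762,3.000)
cell (3,4): code 1001 → (4.000,4.428)–(3.000,4.013)
cell (4,2): code 0010 → (4.000,2.927)–(4.130,3.000)
cell (4,3): code 0011 → (4.130,3.000)–(4.616,4.000)
cell (4,4): code 0001 → (4.616,4.000)–(4.000,4.428)
total: 8 segments, chained into 1 closed loop(s), length Σ = 4.629746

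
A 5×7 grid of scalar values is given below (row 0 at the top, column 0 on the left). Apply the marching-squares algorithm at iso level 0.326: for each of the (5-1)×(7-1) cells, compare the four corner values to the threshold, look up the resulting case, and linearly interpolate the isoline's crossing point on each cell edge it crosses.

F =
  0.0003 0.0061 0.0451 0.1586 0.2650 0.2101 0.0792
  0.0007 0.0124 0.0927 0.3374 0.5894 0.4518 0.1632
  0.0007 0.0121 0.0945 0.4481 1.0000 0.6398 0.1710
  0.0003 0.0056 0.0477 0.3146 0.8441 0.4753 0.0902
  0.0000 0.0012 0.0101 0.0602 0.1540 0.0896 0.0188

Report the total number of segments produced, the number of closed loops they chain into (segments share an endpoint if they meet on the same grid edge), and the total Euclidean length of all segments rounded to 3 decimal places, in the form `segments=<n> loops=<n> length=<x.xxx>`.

cell (0,2): code 0100 → (0.936,3.000)–(1.000,2.953)
cell (0,3): code 1100 → (0.188,4.000)–(0.936,3.000)
cell (0,4): code 1100 → (0.480,5.000)–(0.188,4.000)
cell (0,5): code 1000 → (1.000,5.436)–(0.480,5.000)
cell (1,2): code 0110 → (1.000,2.953)–(2.000,2.655)
cell (1,5): code 1001 → (2.000,5.669)–(1.000,5.436)
cell (2,2): code 0010 → (2.000,2.655)–(2.915,3.000)
cell (2,3): code 0111 → (2.915,3.000)–(3.000,3.022)
cell (2,5): code 1001 → (3.000,5.388)–(2.000,5.669)
cell (3,3): code 0010 → (3.000,3.022)–(3.751,4.000)
cell (3,4): code 0011 → (3.751,4.000)–(3.387,5.000)
cell (3,5): code 0001 → (3.387,5.000)–(3.000,5.388)
total: 12 segments, chained into 1 closed loop(s), length Σ = 10.068793

segments=12 loops=1 length=10.069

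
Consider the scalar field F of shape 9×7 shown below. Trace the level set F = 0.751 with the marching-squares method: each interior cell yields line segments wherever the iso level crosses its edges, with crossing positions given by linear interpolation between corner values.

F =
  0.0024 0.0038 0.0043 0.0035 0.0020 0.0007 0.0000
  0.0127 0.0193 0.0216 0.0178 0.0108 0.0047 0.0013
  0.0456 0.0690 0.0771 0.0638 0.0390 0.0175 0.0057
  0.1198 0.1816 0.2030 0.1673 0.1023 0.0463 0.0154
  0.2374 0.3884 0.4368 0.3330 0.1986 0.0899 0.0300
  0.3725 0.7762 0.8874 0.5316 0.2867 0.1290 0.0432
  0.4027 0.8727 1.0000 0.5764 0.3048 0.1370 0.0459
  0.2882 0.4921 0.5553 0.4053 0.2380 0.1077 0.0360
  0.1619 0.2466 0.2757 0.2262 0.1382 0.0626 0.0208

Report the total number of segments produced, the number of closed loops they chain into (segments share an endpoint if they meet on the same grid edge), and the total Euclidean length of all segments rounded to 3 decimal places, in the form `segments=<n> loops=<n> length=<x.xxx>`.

cell (4,0): code 0100 → (4.935,1.000)–(5.000,0.938)
cell (4,1): code 1100 → (4.697,2.000)–(4.935,1.000)
cell (4,2): code 1000 → (5.000,2.383)–(4.697,2.000)
cell (5,0): code 0110 → (5.000,0.938)–(6.000,0.741)
cell (5,2): code 1001 → (6.000,2.588)–(5.000,2.383)
cell (6,0): code 0010 → (6.000,0.741)–(6.320,1.000)
cell (6,1): code 0011 → (6.320,1.000)–(6.560,2.000)
cell (6,2): code 0001 → (6.560,2.000)–(6.000,2.588)
total: 8 segments, chained into 1 closed loop(s), length Σ = 5.897961

segments=8 loops=1 length=5.898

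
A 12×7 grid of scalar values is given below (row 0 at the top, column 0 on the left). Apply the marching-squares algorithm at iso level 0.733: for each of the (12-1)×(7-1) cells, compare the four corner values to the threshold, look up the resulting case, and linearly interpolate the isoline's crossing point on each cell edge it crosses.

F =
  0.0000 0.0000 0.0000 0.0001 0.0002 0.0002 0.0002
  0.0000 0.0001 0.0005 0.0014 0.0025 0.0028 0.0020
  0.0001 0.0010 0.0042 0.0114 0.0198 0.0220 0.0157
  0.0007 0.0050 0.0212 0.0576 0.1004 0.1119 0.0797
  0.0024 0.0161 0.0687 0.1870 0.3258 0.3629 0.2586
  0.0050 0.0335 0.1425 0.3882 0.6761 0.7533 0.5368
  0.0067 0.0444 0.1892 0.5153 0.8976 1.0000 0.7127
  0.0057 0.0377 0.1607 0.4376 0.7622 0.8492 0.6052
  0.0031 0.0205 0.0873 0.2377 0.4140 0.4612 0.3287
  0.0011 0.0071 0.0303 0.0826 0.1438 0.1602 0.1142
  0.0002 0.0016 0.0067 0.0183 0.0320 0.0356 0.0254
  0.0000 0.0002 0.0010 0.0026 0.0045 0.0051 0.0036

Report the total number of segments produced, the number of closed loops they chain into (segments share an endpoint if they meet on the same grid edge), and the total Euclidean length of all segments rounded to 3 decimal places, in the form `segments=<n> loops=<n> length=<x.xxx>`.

cell (4,4): code 0100 → (4.948,5.000)–(5.000,4.737)
cell (4,5): code 1000 → (5.000,5.094)–(4.948,5.000)
cell (5,3): code 0100 → (5.257,4.000)–(6.000,3.569)
cell (5,4): code 1110 → (5.000,4.737)–(5.257,4.000)
cell (5,5): code 1001 → (6.000,5.929)–(5.000,5.094)
cell (6,3): code 0110 → (6.000,3.569)–(7.000,3.910)
cell (6,5): code 1001 → (7.000,5.476)–(6.000,5.929)
cell (7,3): code 0010 → (7.000,3.910)–(7.084,4.000)
cell (7,4): code 0011 → (7.084,4.000)–(7.299,5.000)
cell (7,5): code 0001 → (7.299,5.000)–(7.000,5.476)
total: 10 segments, chained into 1 closed loop(s), length Σ = 7.180587

segments=10 loops=1 length=7.181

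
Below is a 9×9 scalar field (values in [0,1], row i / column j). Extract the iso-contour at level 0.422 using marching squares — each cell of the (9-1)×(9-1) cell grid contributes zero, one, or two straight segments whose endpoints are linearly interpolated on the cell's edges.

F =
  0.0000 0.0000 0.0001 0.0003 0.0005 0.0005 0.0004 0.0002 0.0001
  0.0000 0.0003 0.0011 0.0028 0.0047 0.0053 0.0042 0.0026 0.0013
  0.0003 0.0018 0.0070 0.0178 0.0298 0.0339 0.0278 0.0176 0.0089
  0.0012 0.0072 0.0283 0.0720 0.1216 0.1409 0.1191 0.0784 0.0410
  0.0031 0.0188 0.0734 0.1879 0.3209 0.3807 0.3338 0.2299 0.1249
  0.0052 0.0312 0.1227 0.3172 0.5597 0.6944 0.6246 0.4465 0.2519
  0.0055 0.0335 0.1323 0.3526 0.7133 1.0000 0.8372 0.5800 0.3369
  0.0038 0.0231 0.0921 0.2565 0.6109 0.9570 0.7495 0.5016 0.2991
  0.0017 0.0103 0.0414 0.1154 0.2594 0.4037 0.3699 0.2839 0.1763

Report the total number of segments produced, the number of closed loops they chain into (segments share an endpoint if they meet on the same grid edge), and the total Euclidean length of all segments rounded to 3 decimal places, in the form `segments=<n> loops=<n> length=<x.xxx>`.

cell (4,3): code 0100 → (4.423,4.000)–(5.000,3.432)
cell (4,4): code 1100 → (4.132,5.000)–(4.423,4.000)
cell (4,5): code 1100 → (4.303,6.000)–(4.132,5.000)
cell (4,6): code 1100 → (4.887,7.000)–(4.303,6.000)
cell (4,7): code 1000 → (5.000,7.126)–(4.887,7.000)
cell (5,3): code 0110 → (5.000,3.432)–(6.000,3.192)
cell (5,7): code 1001 → (6.000,7.650)–(5.000,7.126)
cell (6,3): code 0110 → (6.000,3.192)–(7.000,3.467)
cell (6,7): code 1001 → (7.000,7.393)–(6.000,7.650)
cell (7,3): code 0010 → (7.000,3.467)–(7.537,4.000)
cell (7,4): code 0011 → (7.537,4.000)–(7.967,5.000)
cell (7,5): code 0011 → (7.967,5.000)–(7.863,6.000)
cell (7,6): code 0011 → (7.863,6.000)–(7.366,7.000)
cell (7,7): code 0001 → (7.366,7.000)–(7.000,7.393)
total: 14 segments, chained into 1 closed loop(s), length Σ = 12.923730

segments=14 loops=1 length=12.924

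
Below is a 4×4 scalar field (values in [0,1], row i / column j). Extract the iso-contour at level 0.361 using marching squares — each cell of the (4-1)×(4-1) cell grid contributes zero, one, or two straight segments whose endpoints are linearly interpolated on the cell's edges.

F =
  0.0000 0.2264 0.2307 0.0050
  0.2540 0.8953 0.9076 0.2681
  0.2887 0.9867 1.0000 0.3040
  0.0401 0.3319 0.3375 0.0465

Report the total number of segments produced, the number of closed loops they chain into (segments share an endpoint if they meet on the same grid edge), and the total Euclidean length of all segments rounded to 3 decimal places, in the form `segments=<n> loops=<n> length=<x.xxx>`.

segments=8 loops=1 length=8.976

cell (0,0): code 0100 → (0.201,1.000)–(1.000,0.167)
cell (0,1): code 1100 → (0.192,2.000)–(0.201,1.000)
cell (0,2): code 1000 → (1.000,2.855)–(0.192,2.000)
cell (1,0): code 0110 → (1.000,0.167)–(2.000,0.104)
cell (1,2): code 1001 → (2.000,2.918)–(1.000,2.855)
cell (2,0): code 0010 → (2.000,0.104)–(2.956,1.000)
cell (2,1): code 0011 → (2.956,1.000)–(2.965,2.000)
cell (2,2): code 0001 → (2.965,2.000)–(2.000,2.918)
total: 8 segments, chained into 1 closed loop(s), length Σ = 8.975977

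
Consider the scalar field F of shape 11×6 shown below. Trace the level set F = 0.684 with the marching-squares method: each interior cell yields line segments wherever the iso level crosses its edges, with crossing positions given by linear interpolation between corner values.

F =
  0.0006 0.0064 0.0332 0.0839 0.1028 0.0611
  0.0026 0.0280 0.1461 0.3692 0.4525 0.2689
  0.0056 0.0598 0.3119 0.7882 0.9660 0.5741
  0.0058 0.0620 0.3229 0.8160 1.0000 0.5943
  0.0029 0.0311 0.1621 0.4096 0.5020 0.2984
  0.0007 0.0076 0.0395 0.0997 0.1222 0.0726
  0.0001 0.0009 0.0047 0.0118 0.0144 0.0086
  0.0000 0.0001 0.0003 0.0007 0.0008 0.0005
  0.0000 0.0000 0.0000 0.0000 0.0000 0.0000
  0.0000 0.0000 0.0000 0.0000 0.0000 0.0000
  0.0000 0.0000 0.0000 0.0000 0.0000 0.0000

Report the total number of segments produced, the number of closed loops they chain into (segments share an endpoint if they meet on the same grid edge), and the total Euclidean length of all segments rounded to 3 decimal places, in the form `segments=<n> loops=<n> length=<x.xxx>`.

cell (1,2): code 0100 → (1.751,3.000)–(2.000,2.781)
cell (1,3): code 1100 → (1.451,4.000)–(1.751,3.000)
cell (1,4): code 1000 → (2.000,4.720)–(1.451,4.000)
cell (2,2): code 0110 → (2.000,2.781)–(3.000,2.732)
cell (2,4): code 1001 → (3.000,4.779)–(2.000,4.720)
cell (3,2): code 0010 → (3.000,2.732)–(3.325,3.000)
cell (3,3): code 0011 → (3.325,3.000)–(3.635,4.000)
cell (3,4): code 0001 → (3.635,4.000)–(3.000,4.779)
total: 8 segments, chained into 1 closed loop(s), length Σ = 6.755957

segments=8 loops=1 length=6.756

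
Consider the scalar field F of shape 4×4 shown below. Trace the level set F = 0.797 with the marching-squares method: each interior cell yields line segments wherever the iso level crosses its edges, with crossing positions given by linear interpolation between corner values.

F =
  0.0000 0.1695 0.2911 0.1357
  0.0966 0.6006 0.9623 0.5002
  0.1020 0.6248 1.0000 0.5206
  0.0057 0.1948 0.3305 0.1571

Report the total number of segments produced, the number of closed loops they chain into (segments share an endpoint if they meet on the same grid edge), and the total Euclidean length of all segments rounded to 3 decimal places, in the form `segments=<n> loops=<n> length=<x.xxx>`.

cell (0,1): code 0100 → (0.754,2.000)–(1.000,1.543)
cell (0,2): code 1000 → (1.000,2.358)–(0.754,2.000)
cell (1,1): code 0110 → (1.000,1.543)–(2.000,1.459)
cell (1,2): code 1001 → (2.000,2.423)–(1.000,2.358)
cell (2,1): code 0010 → (2.000,1.459)–(2.303,2.000)
cell (2,2): code 0001 → (2.303,2.000)–(2.000,2.423)
total: 6 segments, chained into 1 closed loop(s), length Σ = 4.100144

segments=6 loops=1 length=4.100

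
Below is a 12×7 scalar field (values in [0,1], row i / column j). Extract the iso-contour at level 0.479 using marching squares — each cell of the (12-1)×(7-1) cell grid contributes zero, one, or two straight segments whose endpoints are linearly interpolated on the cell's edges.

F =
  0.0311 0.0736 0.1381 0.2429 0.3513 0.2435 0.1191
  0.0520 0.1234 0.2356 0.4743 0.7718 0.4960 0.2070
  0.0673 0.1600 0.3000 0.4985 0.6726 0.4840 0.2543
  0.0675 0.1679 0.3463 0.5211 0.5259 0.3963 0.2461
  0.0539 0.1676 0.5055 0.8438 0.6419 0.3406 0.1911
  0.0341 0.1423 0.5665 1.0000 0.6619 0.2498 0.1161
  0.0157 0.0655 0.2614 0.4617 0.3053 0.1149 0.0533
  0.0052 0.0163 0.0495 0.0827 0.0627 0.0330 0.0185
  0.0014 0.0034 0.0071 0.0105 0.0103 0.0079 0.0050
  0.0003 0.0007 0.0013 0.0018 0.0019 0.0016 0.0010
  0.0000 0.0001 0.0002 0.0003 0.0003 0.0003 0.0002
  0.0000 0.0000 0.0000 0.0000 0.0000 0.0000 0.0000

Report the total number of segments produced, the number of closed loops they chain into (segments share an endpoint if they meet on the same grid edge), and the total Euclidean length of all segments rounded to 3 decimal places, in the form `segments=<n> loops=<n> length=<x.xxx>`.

cell (0,3): code 0100 → (0.304,4.000)–(1.000,3.016)
cell (0,4): code 1100 → (0.933,5.000)–(0.304,4.000)
cell (0,5): code 1000 → (1.000,5.059)–(0.933,5.000)
cell (1,2): code 0100 → (1.194,3.000)–(2.000,2.902)
cell (1,3): code 1110 → (1.000,3.016)–(1.194,3.000)
cell (1,5): code 1001 → (2.000,5.022)–(1.000,5.059)
cell (2,2): code 0110 → (2.000,2.902)–(3.000,2.759)
cell (2,4): code 1011 → (3.000,4.362)–(2.057,5.000)
cell (2,5): code 0001 → (2.057,5.000)–(2.000,5.022)
cell (3,1): code 0100 → (3.834,2.000)–(4.000,1.922)
cell (3,2): code 1110 → (3.000,2.759)–(3.834,2.000)
cell (3,4): code 1001 → (4.000,4.541)–(3.000,4.362)
cell (4,1): code 0110 → (4.000,1.922)–(5.000,1.794)
cell (4,4): code 1001 → (5.000,4.444)–(4.000,4.541)
cell (5,1): code 0010 → (5.000,1.794)–(5.287,2.000)
cell (5,2): code 0011 → (5.287,2.000)–(5.968,3.000)
cell (5,3): code 0011 → (5.968,3.000)–(5.513,4.000)
cell (5,4): code 0001 → (5.513,4.000)–(5.000,4.444)
total: 18 segments, chained into 1 closed loop(s), length Σ = 14.373602

segments=18 loops=1 length=14.374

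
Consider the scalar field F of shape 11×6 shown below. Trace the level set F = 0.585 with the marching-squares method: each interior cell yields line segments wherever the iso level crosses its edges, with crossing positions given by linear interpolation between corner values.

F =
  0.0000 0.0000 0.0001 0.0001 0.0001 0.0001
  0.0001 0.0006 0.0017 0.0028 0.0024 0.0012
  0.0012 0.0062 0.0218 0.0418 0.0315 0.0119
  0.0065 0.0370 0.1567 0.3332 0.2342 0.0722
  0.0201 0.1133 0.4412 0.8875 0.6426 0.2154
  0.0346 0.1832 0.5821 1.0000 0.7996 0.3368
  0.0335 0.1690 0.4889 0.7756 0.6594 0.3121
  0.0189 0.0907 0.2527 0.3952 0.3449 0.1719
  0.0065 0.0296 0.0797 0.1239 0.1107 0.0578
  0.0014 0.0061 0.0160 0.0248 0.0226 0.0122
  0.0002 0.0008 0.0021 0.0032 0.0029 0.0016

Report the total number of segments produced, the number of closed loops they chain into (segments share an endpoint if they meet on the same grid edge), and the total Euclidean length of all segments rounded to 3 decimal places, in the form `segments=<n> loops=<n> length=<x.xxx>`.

segments=10 loops=1 length=8.514

cell (3,2): code 0100 → (3.454,3.000)–(4.000,2.322)
cell (3,3): code 1100 → (3.859,4.000)–(3.454,3.000)
cell (3,4): code 1000 → (4.000,4.135)–(3.859,4.000)
cell (4,2): code 0110 → (4.000,2.322)–(5.000,2.007)
cell (4,4): code 1001 → (5.000,4.464)–(4.000,4.135)
cell (5,2): code 0110 → (5.000,2.007)–(6.000,2.335)
cell (5,4): code 1001 → (6.000,4.214)–(5.000,4.464)
cell (6,2): code 0010 → (6.000,2.335)–(6.501,3.000)
cell (6,3): code 0011 → (6.501,3.000)–(6.237,4.000)
cell (6,4): code 0001 → (6.237,4.000)–(6.000,4.214)
total: 10 segments, chained into 1 closed loop(s), length Σ = 8.514461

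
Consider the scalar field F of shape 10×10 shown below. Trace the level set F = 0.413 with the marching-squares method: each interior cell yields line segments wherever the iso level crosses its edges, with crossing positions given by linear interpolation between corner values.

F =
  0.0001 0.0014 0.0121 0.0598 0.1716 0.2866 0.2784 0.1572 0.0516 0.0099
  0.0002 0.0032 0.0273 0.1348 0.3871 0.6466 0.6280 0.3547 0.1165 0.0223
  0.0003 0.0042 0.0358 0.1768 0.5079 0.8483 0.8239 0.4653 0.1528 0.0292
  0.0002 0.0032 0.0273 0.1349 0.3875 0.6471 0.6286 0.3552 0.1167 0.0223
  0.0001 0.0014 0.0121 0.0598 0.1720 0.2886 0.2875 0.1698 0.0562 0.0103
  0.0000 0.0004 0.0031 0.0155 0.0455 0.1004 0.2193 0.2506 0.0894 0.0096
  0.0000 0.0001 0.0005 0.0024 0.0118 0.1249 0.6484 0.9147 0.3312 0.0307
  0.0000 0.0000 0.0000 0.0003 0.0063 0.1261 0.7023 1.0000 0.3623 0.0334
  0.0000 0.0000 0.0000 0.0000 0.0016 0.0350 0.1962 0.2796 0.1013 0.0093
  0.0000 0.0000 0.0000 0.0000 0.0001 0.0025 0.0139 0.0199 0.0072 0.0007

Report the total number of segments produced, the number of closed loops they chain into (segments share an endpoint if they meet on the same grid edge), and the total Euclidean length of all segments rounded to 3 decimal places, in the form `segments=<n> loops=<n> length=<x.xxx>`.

cell (0,4): code 0100 → (0.351,5.000)–(1.000,4.100)
cell (0,5): code 1100 → (0.385,6.000)–(0.351,5.000)
cell (0,6): code 1000 → (1.000,6.787)–(0.385,6.000)
cell (1,3): code 0100 → (1.214,4.000)–(2.000,3.713)
cell (1,4): code 1110 → (1.000,4.100)–(1.214,4.000)
cell (1,6): code 1101 → (1.527,7.000)–(1.000,6.787)
cell (1,7): code 1000 → (2.000,7.167)–(1.527,7.000)
cell (2,3): code 0010 → (2.000,3.713)–(2.788,4.000)
cell (2,4): code 0111 → (2.788,4.000)–(3.000,4.098)
cell (2,6): code 1011 → (3.000,6.789)–(2.475,7.000)
cell (2,7): code 0001 → (2.475,7.000)–(2.000,7.167)
cell (3,4): code 0010 → (3.000,4.098)–(3.653,5.000)
cell (3,5): code 0011 → (3.653,5.000)–(3.632,6.000)
cell (3,6): code 0001 → (3.632,6.000)–(3.000,6.789)
cell (5,5): code 0100 → (5.451,6.000)–(6.000,5.550)
cell (5,6): code 1100 → (5.245,7.000)–(5.451,6.000)
cell (5,7): code 1000 → (6.000,7.860)–(5.245,7.000)
cell (6,5): code 0110 → (6.000,5.550)–(7.000,5.498)
cell (6,7): code 1001 → (7.000,7.920)–(6.000,7.860)
cell (7,5): code 0010 → (7.000,5.498)–(7.572,6.000)
cell (7,6): code 0011 → (7.572,6.000)–(7.815,7.000)
cell (7,7): code 0001 → (7.815,7.000)–(7.000,7.920)
total: 22 segments, chained into 2 closed loop(s), length Σ = 18.415360

segments=22 loops=2 length=18.415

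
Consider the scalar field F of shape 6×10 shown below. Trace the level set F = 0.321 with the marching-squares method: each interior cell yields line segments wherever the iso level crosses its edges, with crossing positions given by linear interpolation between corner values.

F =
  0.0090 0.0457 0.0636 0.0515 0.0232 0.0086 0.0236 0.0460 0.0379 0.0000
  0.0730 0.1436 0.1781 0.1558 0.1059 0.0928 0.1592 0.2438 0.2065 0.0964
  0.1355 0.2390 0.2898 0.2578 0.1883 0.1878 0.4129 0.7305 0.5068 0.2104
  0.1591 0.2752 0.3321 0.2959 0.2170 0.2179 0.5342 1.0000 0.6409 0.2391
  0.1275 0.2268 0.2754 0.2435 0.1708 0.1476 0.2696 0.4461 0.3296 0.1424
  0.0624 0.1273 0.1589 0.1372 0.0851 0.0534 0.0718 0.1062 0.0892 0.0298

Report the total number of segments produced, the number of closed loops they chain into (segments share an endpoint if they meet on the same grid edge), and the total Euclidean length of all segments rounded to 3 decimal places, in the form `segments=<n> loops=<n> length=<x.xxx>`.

cell (1,5): code 0100 → (1.638,6.000)–(2.000,5.592)
cell (1,6): code 1100 → (1.159,7.000)–(1.638,6.000)
cell (1,7): code 1100 → (1.381,8.000)–(1.159,7.000)
cell (1,8): code 1000 → (2.000,8.627)–(1.381,8.000)
cell (2,1): code 0100 → (2.738,2.000)–(3.000,1.805)
cell (2,2): code 1000 → (3.000,2.307)–(2.738,2.000)
cell (2,5): code 0110 → (2.000,5.592)–(3.000,5.326)
cell (2,8): code 1001 → (3.000,8.796)–(2.000,8.627)
cell (3,1): code 0010 → (3.000,1.805)–(3.196,2.000)
cell (3,2): code 0001 → (3.196,2.000)–(3.000,2.307)
cell (3,5): code 0010 → (3.000,5.326)–(3.806,6.000)
cell (3,6): code 0111 → (3.806,6.000)–(4.000,6.291)
cell (3,8): code 1001 → (4.000,8.046)–(3.000,8.796)
cell (4,6): code 0010 → (4.000,6.291)–(4.368,7.000)
cell (4,7): code 0011 → (4.368,7.000)–(4.036,8.000)
cell (4,8): code 0001 → (4.036,8.000)–(4.000,8.046)
total: 16 segments, chained into 2 closed loop(s), length Σ = 11.540931

segments=16 loops=2 length=11.541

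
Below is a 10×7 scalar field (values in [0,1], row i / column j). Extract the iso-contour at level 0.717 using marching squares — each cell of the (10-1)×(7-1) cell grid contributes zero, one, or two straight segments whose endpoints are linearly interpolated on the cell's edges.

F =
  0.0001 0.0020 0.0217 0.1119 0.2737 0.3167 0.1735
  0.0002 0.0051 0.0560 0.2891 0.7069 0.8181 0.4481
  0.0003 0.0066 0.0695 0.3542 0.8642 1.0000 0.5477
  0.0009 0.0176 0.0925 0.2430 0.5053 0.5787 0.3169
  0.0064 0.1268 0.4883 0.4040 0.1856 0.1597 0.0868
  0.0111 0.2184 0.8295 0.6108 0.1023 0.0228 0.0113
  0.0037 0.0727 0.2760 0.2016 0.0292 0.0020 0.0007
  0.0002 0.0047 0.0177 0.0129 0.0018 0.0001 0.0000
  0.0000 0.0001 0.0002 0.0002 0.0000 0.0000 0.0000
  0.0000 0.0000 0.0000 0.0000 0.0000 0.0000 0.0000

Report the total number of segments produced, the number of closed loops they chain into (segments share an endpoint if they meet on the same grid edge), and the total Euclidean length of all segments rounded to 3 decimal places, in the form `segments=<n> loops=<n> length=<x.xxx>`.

segments=12 loops=2 length=7.691

cell (0,4): code 0100 → (0.798,5.000)–(1.000,4.091)
cell (0,5): code 1000 → (1.000,5.273)–(0.798,5.000)
cell (1,3): code 0100 → (1.064,4.000)–(2.000,3.711)
cell (1,4): code 1110 → (1.000,4.091)–(1.064,4.000)
cell (1,5): code 1001 → (2.000,5.626)–(1.000,5.273)
cell (2,3): code 0010 → (2.000,3.711)–(2.410,4.000)
cell (2,4): code 0011 → (2.410,4.000)–(2.672,5.000)
cell (2,5): code 0001 → (2.672,5.000)–(2.000,5.626)
cell (4,1): code 0100 → (4.670,2.000)–(5.000,1.816)
cell (4,2): code 1000 → (5.000,2.514)–(4.670,2.000)
cell (5,1): code 0010 → (5.000,1.816)–(5.203,2.000)
cell (5,2): code 0001 → (5.203,2.000)–(5.000,2.514)
total: 12 segments, chained into 2 closed loop(s), length Σ = 7.690792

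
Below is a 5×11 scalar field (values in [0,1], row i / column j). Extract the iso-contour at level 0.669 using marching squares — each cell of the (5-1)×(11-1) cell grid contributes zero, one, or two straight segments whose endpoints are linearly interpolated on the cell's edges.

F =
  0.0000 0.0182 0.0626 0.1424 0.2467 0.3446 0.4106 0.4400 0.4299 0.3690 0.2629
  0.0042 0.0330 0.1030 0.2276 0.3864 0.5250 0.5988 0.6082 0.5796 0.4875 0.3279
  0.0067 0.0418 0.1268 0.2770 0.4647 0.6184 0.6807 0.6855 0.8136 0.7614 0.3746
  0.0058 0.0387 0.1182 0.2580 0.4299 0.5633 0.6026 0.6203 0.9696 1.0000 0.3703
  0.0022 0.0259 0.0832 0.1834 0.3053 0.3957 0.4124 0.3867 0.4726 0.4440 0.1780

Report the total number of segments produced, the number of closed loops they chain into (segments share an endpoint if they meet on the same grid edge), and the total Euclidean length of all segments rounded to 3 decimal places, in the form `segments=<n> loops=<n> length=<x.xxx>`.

cell (1,5): code 0100 → (1.857,6.000)–(2.000,5.812)
cell (1,6): code 1100 → (1.787,7.000)–(1.857,6.000)
cell (1,7): code 1100 → (1.382,8.000)–(1.787,7.000)
cell (1,8): code 1100 → (1.663,9.000)–(1.382,8.000)
cell (1,9): code 1000 → (2.000,9.239)–(1.663,9.000)
cell (2,5): code 0010 → (2.000,5.812)–(2.150,6.000)
cell (2,6): code 0011 → (2.150,6.000)–(2.253,7.000)
cell (2,7): code 0111 → (2.253,7.000)–(3.000,7.139)
cell (2,9): code 1001 → (3.000,9.526)–(2.000,9.239)
cell (3,7): code 0010 → (3.000,7.139)–(3.605,8.000)
cell (3,8): code 0011 → (3.605,8.000)–(3.595,9.000)
cell (3,9): code 0001 → (3.595,9.000)–(3.000,9.526)
total: 12 segments, chained into 1 closed loop(s), length Σ = 9.660916

segments=12 loops=1 length=9.661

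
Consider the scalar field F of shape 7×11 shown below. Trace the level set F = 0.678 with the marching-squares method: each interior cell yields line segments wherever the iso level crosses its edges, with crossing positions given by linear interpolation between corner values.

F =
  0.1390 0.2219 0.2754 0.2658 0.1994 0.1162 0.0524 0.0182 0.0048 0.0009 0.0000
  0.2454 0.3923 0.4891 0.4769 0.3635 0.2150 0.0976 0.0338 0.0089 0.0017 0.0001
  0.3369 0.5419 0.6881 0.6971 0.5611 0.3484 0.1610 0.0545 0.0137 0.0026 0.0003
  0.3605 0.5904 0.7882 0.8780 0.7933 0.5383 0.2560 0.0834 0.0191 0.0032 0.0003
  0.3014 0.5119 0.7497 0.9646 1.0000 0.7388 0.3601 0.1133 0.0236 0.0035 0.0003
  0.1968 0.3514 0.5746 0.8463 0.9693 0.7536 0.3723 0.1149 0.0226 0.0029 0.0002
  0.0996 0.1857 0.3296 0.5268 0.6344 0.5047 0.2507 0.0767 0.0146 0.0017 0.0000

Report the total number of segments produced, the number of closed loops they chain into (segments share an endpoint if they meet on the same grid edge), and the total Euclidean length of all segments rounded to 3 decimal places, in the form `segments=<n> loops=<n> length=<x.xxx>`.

segments=16 loops=1 length=11.887

cell (1,1): code 0100 → (1.949,2.000)–(2.000,1.931)
cell (1,2): code 1100 → (1.913,3.000)–(1.949,2.000)
cell (1,3): code 1000 → (2.000,3.140)–(1.913,3.000)
cell (2,1): code 0110 → (2.000,1.931)–(3.000,1.443)
cell (2,3): code 1101 → (2.503,4.000)–(2.000,3.140)
cell (2,4): code 1000 → (3.000,4.452)–(2.503,4.000)
cell (3,1): code 0110 → (3.000,1.443)–(4.000,1.698)
cell (3,4): code 1101 → (3.697,5.000)–(3.000,4.452)
cell (3,5): code 1000 → (4.000,5.161)–(3.697,5.000)
cell (4,1): code 0010 → (4.000,1.698)–(4.409,2.000)
cell (4,2): code 0111 → (4.409,2.000)–(5.000,2.381)
cell (4,5): code 1001 → (5.000,5.198)–(4.000,5.161)
cell (5,2): code 0010 → (5.000,2.381)–(5.527,3.000)
cell (5,3): code 0011 → (5.527,3.000)–(5.870,4.000)
cell (5,4): code 0011 → (5.870,4.000)–(5.304,5.000)
cell (5,5): code 0001 → (5.304,5.000)–(5.000,5.198)
total: 16 segments, chained into 1 closed loop(s), length Σ = 11.887418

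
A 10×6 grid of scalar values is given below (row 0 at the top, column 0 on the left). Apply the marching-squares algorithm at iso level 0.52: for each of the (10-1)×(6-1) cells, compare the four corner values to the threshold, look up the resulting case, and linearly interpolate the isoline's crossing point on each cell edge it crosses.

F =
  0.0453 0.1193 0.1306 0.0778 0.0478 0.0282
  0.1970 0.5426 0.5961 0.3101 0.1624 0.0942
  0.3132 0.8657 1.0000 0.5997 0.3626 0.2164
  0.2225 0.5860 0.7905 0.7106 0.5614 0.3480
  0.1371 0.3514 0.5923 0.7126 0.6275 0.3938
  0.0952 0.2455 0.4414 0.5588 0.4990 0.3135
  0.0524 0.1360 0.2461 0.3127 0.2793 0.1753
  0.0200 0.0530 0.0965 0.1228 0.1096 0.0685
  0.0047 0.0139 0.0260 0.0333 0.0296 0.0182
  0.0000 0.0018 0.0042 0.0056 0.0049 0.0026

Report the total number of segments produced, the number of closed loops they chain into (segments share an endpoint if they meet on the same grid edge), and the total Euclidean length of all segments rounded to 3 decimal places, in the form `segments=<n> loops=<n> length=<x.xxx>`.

cell (0,0): code 0100 → (0.947,1.000)–(1.000,0.935)
cell (0,1): code 1100 → (0.837,2.000)–(0.947,1.000)
cell (0,2): code 1000 → (1.000,2.266)–(0.837,2.000)
cell (1,0): code 0110 → (1.000,0.935)–(2.000,0.374)
cell (1,2): code 1101 → (1.725,3.000)–(1.000,2.266)
cell (1,3): code 1000 → (2.000,3.336)–(1.725,3.000)
cell (2,0): code 0110 → (2.000,0.374)–(3.000,0.818)
cell (2,3): code 1101 → (2.792,4.000)–(2.000,3.336)
cell (2,4): code 1000 → (3.000,4.194)–(2.792,4.000)
cell (3,0): code 0010 → (3.000,0.818)–(3.281,1.000)
cell (3,1): code 0111 → (3.281,1.000)–(4.000,1.700)
cell (3,4): code 1001 → (4.000,4.460)–(3.000,4.194)
cell (4,1): code 0010 → (4.000,1.700)–(4.479,2.000)
cell (4,2): code 0111 → (4.479,2.000)–(5.000,2.670)
cell (4,3): code 1011 → (5.000,3.649)–(4.837,4.000)
cell (4,4): code 0001 → (4.837,4.000)–(4.000,4.460)
cell (5,2): code 0010 → (5.000,2.670)–(5.158,3.000)
cell (5,3): code 0001 → (5.158,3.000)–(5.000,3.649)
total: 18 segments, chained into 1 closed loop(s), length Σ = 12.589282

segments=18 loops=1 length=12.589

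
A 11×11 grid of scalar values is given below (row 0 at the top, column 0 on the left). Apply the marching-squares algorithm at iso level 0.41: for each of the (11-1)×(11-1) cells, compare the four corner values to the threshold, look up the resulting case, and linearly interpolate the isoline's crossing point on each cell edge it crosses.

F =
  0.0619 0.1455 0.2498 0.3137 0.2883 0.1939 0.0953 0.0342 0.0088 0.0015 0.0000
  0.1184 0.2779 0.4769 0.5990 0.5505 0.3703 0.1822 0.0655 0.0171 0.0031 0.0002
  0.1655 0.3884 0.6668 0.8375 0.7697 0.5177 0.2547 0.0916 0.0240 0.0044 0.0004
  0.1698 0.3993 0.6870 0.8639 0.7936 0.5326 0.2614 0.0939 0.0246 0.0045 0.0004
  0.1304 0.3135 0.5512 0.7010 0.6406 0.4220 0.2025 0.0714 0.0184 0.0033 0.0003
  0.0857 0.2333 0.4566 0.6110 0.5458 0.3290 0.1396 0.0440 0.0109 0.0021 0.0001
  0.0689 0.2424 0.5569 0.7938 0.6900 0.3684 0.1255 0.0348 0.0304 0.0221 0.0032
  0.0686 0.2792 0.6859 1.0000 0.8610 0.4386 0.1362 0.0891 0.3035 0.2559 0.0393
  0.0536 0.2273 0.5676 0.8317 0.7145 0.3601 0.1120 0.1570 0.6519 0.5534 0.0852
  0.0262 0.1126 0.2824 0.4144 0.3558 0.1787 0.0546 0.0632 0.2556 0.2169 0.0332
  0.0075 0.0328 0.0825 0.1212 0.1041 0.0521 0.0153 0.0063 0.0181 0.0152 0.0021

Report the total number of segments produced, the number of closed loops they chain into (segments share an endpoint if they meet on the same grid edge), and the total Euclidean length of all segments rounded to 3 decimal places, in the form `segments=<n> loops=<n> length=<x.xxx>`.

cell (0,1): code 0100 → (0.705,2.000)–(1.000,1.664)
cell (0,2): code 1100 → (0.338,3.000)–(0.705,2.000)
cell (0,3): code 1100 → (0.464,4.000)–(0.338,3.000)
cell (0,4): code 1000 → (1.000,4.780)–(0.464,4.000)
cell (1,1): code 0110 → (1.000,1.664)–(2.000,1.078)
cell (1,4): code 1101 → (1.269,5.000)–(1.000,4.780)
cell (1,5): code 1000 → (2.000,5.410)–(1.269,5.000)
cell (2,1): code 0110 → (2.000,1.078)–(3.000,1.037)
cell (2,5): code 1001 → (3.000,5.452)–(2.000,5.410)
cell (3,1): code 0110 → (3.000,1.037)–(4.000,1.406)
cell (3,5): code 1001 → (4.000,5.055)–(3.000,5.452)
cell (4,1): code 0110 → (4.000,1.406)–(5.000,1.791)
cell (4,4): code 1011 → (5.000,4.626)–(4.129,5.000)
cell (4,5): code 0001 → (4.129,5.000)–(4.000,5.055)
cell (5,1): code 0110 → (5.000,1.791)–(6.000,1.533)
cell (5,4): code 1001 → (6.000,4.871)–(5.000,4.626)
cell (6,1): code 0110 → (6.000,1.533)–(7.000,1.322)
cell (6,4): code 1101 → (6.593,5.000)–(6.000,4.871)
cell (6,5): code 1000 → (7.000,5.095)–(6.593,5.000)
cell (7,1): code 0110 → (7.000,1.322)–(8.000,1.537)
cell (7,4): code 1011 → (8.000,4.859)–(7.364,5.000)
cell (7,5): code 0001 → (7.364,5.000)–(7.000,5.095)
cell (7,7): code 0100 → (7.306,8.000)–(8.000,7.511)
cell (7,8): code 1100 → (7.518,9.000)–(7.306,8.000)
cell (7,9): code 1000 → (8.000,9.306)–(7.518,9.000)
cell (8,1): code 0010 → (8.000,1.537)–(8.553,2.000)
cell (8,2): code 0111 → (8.553,2.000)–(9.000,2.967)
cell (8,3): code 1011 → (9.000,3.075)–(8.849,4.000)
cell (8,4): code 0001 → (8.849,4.000)–(8.000,4.859)
cell (8,7): code 0010 → (8.000,7.511)–(8.610,8.000)
cell (8,8): code 0011 → (8.610,8.000)–(8.426,9.000)
cell (8,9): code 0001 → (8.426,9.000)–(8.000,9.306)
cell (9,2): code 0010 → (9.000,2.967)–(9.015,3.000)
cell (9,3): code 0001 → (9.015,3.000)–(9.000,3.075)
total: 34 segments, chained into 2 closed loop(s), length Σ = 27.084359

segments=34 loops=2 length=27.084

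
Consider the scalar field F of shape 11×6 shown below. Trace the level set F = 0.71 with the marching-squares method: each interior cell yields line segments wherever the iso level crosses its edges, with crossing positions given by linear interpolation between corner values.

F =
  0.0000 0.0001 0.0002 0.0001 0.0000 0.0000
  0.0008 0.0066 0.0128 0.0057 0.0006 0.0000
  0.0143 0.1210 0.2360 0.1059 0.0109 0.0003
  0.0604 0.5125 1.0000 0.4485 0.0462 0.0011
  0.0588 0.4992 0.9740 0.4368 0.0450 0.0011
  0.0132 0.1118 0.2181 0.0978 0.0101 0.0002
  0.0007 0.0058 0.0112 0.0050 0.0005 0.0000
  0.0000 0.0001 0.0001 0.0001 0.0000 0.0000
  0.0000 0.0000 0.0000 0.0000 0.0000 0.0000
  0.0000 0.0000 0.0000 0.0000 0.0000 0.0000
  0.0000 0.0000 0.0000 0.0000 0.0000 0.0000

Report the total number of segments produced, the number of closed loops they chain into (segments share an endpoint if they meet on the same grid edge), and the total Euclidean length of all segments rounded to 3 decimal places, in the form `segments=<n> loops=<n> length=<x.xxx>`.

segments=6 loops=1 length=4.615

cell (2,1): code 0100 → (2.620,2.000)–(3.000,1.405)
cell (2,2): code 1000 → (3.000,2.526)–(2.620,2.000)
cell (3,1): code 0110 → (3.000,1.405)–(4.000,1.444)
cell (3,2): code 1001 → (4.000,2.491)–(3.000,2.526)
cell (4,1): code 0010 → (4.000,1.444)–(4.349,2.000)
cell (4,2): code 0001 → (4.349,2.000)–(4.000,2.491)
total: 6 segments, chained into 1 closed loop(s), length Σ = 4.615044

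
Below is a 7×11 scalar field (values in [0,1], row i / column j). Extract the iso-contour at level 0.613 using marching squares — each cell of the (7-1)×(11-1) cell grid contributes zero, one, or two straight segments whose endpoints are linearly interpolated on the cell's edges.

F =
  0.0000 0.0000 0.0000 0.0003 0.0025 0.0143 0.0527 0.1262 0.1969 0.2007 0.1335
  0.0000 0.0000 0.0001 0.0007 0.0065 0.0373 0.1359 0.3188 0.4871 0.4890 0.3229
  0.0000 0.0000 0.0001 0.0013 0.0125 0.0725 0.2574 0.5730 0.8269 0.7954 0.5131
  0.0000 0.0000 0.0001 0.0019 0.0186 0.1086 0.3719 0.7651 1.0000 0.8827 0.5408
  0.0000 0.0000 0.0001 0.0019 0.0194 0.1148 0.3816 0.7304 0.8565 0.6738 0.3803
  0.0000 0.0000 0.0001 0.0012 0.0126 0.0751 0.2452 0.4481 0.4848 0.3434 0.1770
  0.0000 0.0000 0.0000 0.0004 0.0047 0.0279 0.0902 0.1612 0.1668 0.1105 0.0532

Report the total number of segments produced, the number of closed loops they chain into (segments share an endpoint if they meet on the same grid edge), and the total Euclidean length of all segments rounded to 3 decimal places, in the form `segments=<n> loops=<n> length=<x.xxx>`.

segments=12 loops=1 length=10.187

cell (1,7): code 0100 → (1.371,8.000)–(2.000,7.158)
cell (1,8): code 1100 → (1.405,9.000)–(1.371,8.000)
cell (1,9): code 1000 → (2.000,9.646)–(1.405,9.000)
cell (2,6): code 0100 → (2.208,7.000)–(3.000,6.613)
cell (2,7): code 1110 → (2.000,7.158)–(2.208,7.000)
cell (2,9): code 1001 → (3.000,9.789)–(2.000,9.646)
cell (3,6): code 0110 → (3.000,6.613)–(4.000,6.663)
cell (3,9): code 1001 → (4.000,9.207)–(3.000,9.789)
cell (4,6): code 0010 → (4.000,6.663)–(4.416,7.000)
cell (4,7): code 0011 → (4.416,7.000)–(4.655,8.000)
cell (4,8): code 0011 → (4.655,8.000)–(4.184,9.000)
cell (4,9): code 0001 → (4.184,9.000)–(4.000,9.207)
total: 12 segments, chained into 1 closed loop(s), length Σ = 10.187097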